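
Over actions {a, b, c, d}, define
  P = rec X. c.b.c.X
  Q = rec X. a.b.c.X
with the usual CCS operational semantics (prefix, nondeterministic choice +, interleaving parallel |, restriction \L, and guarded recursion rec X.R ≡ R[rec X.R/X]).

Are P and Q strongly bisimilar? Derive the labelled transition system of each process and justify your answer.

P ≁ Q

P's transition system — 3 states:
  s0 = rec X. c.b.c.X | ··c··> s1
  s1 = b.c.(rec X. c.b.c.X) | ··b··> s2
  s2 = c.(rec X. c.b.c.X) | ··c··> s0
Q's transition system — 3 states:
  t0 = rec X. a.b.c.X | ··a··> t1
  t1 = b.c.(rec X. a.b.c.X) | ··b··> t2
  t2 = c.(rec X. a.b.c.X) | ··c··> t0
Partition-refinement fixed point:
  B0 = {s0}
  B1 = {s1}
  B2 = {s2}
  B3 = {t0}
  B4 = {t1}
  B5 = {t2}
s0 ∈ B0, t0 ∈ B3 → different blocks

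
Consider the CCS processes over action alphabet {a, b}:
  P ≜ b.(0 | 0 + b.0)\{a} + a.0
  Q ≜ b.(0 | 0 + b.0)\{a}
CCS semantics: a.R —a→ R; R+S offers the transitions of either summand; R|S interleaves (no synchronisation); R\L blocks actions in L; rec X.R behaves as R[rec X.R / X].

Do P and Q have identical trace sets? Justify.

LTS(P): 4 reachable states
  u0 = b.(0 | 0 + b.0)\{a} + a.0 → -a-> u1, -b-> u2
  u1 = 0 → deadlocked
  u2 = (0 | 0 + b.0)\{a} → -b-> u3
  u3 = 0\{a} → deadlocked
LTS(Q): 3 reachable states
  v0 = b.(0 | 0 + b.0)\{a} → -b-> v1
  v1 = (0 | 0 + b.0)\{a} → -b-> v2
  v2 = 0\{a} → deadlocked
Run σ = ⟨a⟩ on P: start {u0}
  step 1 (a): {u1}
  — P admits the full trace.
Run σ = ⟨a⟩ on Q: start {v0}
  step 1 (a): no successor for Q

trace-distinct — witness ⟨a⟩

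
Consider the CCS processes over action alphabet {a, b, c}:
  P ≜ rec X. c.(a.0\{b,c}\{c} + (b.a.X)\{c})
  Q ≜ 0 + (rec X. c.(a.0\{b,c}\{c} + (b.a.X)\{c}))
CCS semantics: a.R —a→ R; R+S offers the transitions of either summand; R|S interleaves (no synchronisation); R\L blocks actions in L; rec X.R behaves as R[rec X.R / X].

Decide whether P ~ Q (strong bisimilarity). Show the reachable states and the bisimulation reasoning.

Reachable graph of P (5 states):
  p0 = rec X. c.(a.0\{b,c}\{c} + (b.a.X)\{c}) ⊢ -c-> p1
  p1 = a.0\{b,c}\{c} + (b.a.(rec X. c.(a.0\{b,c}\{c} + (b.a.X)\{c})))\{c} ⊢ -a-> p2, -b-> p3
  p2 = 0\{b,c}\{c} ⊢ ·
  p3 = (a.(rec X. c.(a.0\{b,c}\{c} + (b.a.X)\{c})))\{c} ⊢ -a-> p4
  p4 = (rec X. c.(a.0\{b,c}\{c} + (b.a.X)\{c}))\{c} ⊢ ·
Reachable graph of Q (5 states):
  q0 = 0 + (rec X. c.(a.0\{b,c}\{c} + (b.a.X)\{c})) ⊢ -c-> q1
  q1 = a.0\{b,c}\{c} + (b.a.(rec X. c.(a.0\{b,c}\{c} + (b.a.X)\{c})))\{c} ⊢ -a-> q2, -b-> q3
  q2 = 0\{b,c}\{c} ⊢ ·
  q3 = (a.(rec X. c.(a.0\{b,c}\{c} + (b.a.X)\{c})))\{c} ⊢ -a-> q4
  q4 = (rec X. c.(a.0\{b,c}\{c} + (b.a.X)\{c}))\{c} ⊢ ·
Partition-refinement fixed point:
  B0 = {p0, q0}
  B1 = {p1, q1}
  B2 = {p3, q3}
  B3 = {p2, p4, q2, q4}
p0 ∈ B0, q0 ∈ B0 → same block

P ~ Q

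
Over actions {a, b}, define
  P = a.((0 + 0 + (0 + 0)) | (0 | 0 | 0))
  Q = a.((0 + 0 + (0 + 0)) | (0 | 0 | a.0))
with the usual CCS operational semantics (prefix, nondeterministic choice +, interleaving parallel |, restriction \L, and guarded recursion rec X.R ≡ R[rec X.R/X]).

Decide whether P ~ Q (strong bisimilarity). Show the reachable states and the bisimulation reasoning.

LTS(P): 2 reachable states
  p0 = a.((0 + 0 + (0 + 0)) | (0 | 0 | 0)) has moves —a→ p1
  p1 = (0 + 0 + (0 + 0)) | (0 | 0 | 0) has moves ·
LTS(Q): 3 reachable states
  q0 = a.((0 + 0 + (0 + 0)) | (0 | 0 | a.0)) has moves —a→ q1
  q1 = (0 + 0 + (0 + 0)) | (0 | 0 | a.0) has moves —a→ q2
  q2 = (0 + 0 + (0 + 0)) | (0 | 0 | 0) has moves ·
Coarsest stable partition (strong bisimilarity classes):
  B0 = {p0, q1}
  B1 = {p1, q2}
  B2 = {q0}
p0 ∈ B0, q0 ∈ B2 → different blocks

NO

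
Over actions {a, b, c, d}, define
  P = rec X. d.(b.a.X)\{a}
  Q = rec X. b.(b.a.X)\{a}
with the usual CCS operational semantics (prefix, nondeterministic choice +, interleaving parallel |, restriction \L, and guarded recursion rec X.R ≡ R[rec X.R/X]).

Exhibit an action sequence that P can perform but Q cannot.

d

Reachable graph of P (3 states):
  u0 = rec X. d.(b.a.X)\{a} ⊢ ··d··> u1
  u1 = (b.a.(rec X. d.(b.a.X)\{a}))\{a} ⊢ ··b··> u2
  u2 = (a.(rec X. d.(b.a.X)\{a}))\{a} ⊢ ∅
Reachable graph of Q (3 states):
  v0 = rec X. b.(b.a.X)\{a} ⊢ ··b··> v1
  v1 = (b.a.(rec X. b.(b.a.X)\{a}))\{a} ⊢ ··b··> v2
  v2 = (a.(rec X. b.(b.a.X)\{a}))\{a} ⊢ ∅
Run σ = ⟨d⟩ on P: start {u0}
  step 1 (d): {u1}
  P completes σ.
Run σ = ⟨d⟩ on Q: start {v0}
  step 1 (d): ∅  — Q cannot continue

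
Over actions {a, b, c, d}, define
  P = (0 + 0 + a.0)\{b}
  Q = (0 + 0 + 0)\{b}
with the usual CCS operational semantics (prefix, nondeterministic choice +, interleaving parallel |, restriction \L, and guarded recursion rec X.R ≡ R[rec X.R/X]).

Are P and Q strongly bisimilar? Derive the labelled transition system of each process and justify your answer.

not bisimilar

P's transition system — 2 states:
  s0 = (0 + 0 + a.0)\{b} ⊢ =a=> s1
  s1 = 0\{b} ⊢ stopped
Q's transition system — 1 states:
  t0 = (0 + 0 + 0)\{b} ⊢ stopped
Coarsest stable partition (strong bisimilarity classes):
  B0 = {s0}
  B1 = {s1, t0}
s0 ∈ B0, t0 ∈ B1 → different blocks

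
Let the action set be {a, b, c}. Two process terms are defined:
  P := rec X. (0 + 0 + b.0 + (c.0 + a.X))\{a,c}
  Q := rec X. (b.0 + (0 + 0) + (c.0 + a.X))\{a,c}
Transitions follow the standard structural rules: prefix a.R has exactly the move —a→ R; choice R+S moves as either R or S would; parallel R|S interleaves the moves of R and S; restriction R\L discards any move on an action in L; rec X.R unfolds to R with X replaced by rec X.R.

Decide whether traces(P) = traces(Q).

trace-equivalent

LTS(P): 2 reachable states
  s0 = rec X. (0 + 0 + b.0 + (c.0 + a.X))\{a,c} ⊢ —b→ s1
  s1 = 0\{a,c} ⊢ deadlocked
LTS(Q): 2 reachable states
  t0 = rec X. (b.0 + (0 + 0) + (c.0 + a.X))\{a,c} ⊢ —b→ t1
  t1 = 0\{a,c} ⊢ deadlocked
Bisimilarity quotient blocks:
  B0 = {s0, t0}
  B1 = {s1, t1}
s0 ∈ B0, t0 ∈ B0 → same block
Bisimilar ⇒ trace-equivalent.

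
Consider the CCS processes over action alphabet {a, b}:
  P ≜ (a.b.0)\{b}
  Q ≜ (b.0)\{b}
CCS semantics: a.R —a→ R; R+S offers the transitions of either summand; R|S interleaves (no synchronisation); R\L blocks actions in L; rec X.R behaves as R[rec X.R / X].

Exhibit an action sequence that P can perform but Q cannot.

a

Reachable graph of P (2 states):
  u0 = (a.b.0)\{b} ⊢ =a=> u1
  u1 = (b.0)\{b} ⊢ stopped
Reachable graph of Q (1 states):
  v0 = (b.0)\{b} ⊢ stopped
Run σ = ⟨a⟩ on P: start {u0}
  after a @ step 1: {u1}
  ✓ P
Run σ = ⟨a⟩ on Q: start {v0}
  after a @ step 1: ∅  — Q cannot continue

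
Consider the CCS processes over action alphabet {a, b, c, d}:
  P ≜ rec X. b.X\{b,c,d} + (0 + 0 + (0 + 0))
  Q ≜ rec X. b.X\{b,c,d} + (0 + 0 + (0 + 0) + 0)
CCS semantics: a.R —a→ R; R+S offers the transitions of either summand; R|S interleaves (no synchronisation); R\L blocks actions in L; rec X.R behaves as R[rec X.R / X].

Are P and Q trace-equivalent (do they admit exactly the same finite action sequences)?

YES

Reachable graph of P (2 states):
  u0 = rec X. b.X\{b,c,d} + (0 + 0 + (0 + 0)) ⊢ =b=> u1
  u1 = (rec X. b.X\{b,c,d} + (0 + 0 + (0 + 0)))\{b,c,d} ⊢ (no moves)
Reachable graph of Q (2 states):
  v0 = rec X. b.X\{b,c,d} + (0 + 0 + (0 + 0) + 0) ⊢ =b=> v1
  v1 = (rec X. b.X\{b,c,d} + (0 + 0 + (0 + 0) + 0))\{b,c,d} ⊢ (no moves)
Bisimilarity quotient blocks:
  B0 = {u0, v0}
  B1 = {u1, v1}
u0 ∈ B0, v0 ∈ B0 → same block
Bisimilar ⇒ trace-equivalent.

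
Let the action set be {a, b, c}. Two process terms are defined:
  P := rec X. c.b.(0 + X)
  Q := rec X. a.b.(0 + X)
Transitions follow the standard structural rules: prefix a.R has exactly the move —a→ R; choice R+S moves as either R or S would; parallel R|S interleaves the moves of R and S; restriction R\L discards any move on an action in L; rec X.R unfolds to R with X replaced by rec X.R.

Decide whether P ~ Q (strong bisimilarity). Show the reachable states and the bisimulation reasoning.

LTS(P): 3 reachable states
  s0 = rec X. c.b.(0 + X) has moves —c→ s1
  s1 = b.(0 + (rec X. c.b.(0 + X))) has moves —b→ s2
  s2 = 0 + (rec X. c.b.(0 + X)) has moves —c→ s1
LTS(Q): 3 reachable states
  t0 = rec X. a.b.(0 + X) has moves —a→ t1
  t1 = b.(0 + (rec X. a.b.(0 + X))) has moves —b→ t2
  t2 = 0 + (rec X. a.b.(0 + X)) has moves —a→ t1
Coarsest stable partition (strong bisimilarity classes):
  B0 = {s0, s2}
  B1 = {s1}
  B2 = {t0, t2}
  B3 = {t1}
s0 ∈ B0, t0 ∈ B2 → different blocks

NO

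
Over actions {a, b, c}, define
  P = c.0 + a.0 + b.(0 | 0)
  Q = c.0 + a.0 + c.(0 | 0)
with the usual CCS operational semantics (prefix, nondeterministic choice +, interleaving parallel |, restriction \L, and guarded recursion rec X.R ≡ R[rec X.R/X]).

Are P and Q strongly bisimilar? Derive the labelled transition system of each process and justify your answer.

P's transition system — 3 states:
  u0 = c.0 + a.0 + b.(0 | 0) :: -a-> u1, -b-> u2, -c-> u1
  u1 = 0 :: (no moves)
  u2 = 0 | 0 :: (no moves)
Q's transition system — 3 states:
  v0 = c.0 + a.0 + c.(0 | 0) :: -a-> v1, -c-> v1, -c-> v2
  v1 = 0 :: (no moves)
  v2 = 0 | 0 :: (no moves)
Partition-refinement fixed point:
  B0 = {u0}
  B1 = {u1, u2, v1, v2}
  B2 = {v0}
u0 ∈ B0, v0 ∈ B2 → different blocks

not bisimilar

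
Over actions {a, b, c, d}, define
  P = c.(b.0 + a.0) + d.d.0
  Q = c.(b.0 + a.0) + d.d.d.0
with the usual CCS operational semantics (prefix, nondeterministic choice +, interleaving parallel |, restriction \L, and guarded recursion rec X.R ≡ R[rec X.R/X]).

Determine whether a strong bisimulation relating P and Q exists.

Reachable graph of P (4 states):
  u0 = c.(b.0 + a.0) + d.d.0 :: =c=> u1, =d=> u2
  u1 = b.0 + a.0 :: =a=> u3, =b=> u3
  u2 = d.0 :: =d=> u3
  u3 = 0 :: ∅
Reachable graph of Q (5 states):
  v0 = c.(b.0 + a.0) + d.d.d.0 :: =c=> v1, =d=> v2
  v1 = b.0 + a.0 :: =a=> v3, =b=> v3
  v2 = d.d.0 :: =d=> v4
  v3 = 0 :: ∅
  v4 = d.0 :: =d=> v3
Coarsest stable partition (strong bisimilarity classes):
  B0 = {u0}
  B1 = {u1, v1}
  B2 = {u3, v3}
  B3 = {u2, v4}
  B4 = {v0}
  B5 = {v2}
u0 ∈ B0, v0 ∈ B4 → different blocks

P ≁ Q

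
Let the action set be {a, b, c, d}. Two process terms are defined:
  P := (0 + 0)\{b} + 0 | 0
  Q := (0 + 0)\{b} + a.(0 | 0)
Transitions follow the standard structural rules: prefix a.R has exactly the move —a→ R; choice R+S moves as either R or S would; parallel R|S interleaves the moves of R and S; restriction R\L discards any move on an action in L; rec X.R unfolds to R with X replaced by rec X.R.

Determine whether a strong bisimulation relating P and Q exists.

NO

Reachable graph of P (1 states):
  m0 = (0 + 0)\{b} + 0 | 0 ⊢ ∅
Reachable graph of Q (2 states):
  n0 = (0 + 0)\{b} + a.(0 | 0) ⊢ —a→ n1
  n1 = 0 | 0 ⊢ ∅
Bisimilarity quotient blocks:
  B0 = {m0, n1}
  B1 = {n0}
m0 ∈ B0, n0 ∈ B1 → different blocks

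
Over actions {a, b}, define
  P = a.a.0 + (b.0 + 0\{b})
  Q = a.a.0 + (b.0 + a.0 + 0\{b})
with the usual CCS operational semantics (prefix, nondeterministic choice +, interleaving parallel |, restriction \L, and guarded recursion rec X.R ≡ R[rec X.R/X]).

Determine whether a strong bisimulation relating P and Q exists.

P ≁ Q

LTS(P): 3 reachable states
  m0 = a.a.0 + (b.0 + 0\{b}) :: —a→ m1, —b→ m2
  m1 = a.0 :: —a→ m2
  m2 = 0 :: ∅
LTS(Q): 3 reachable states
  n0 = a.a.0 + (b.0 + a.0 + 0\{b}) :: —a→ n1, —a→ n2, —b→ n1
  n1 = 0 :: ∅
  n2 = a.0 :: —a→ n1
Bisimilarity quotient blocks:
  B0 = {m0}
  B1 = {m2, n1}
  B2 = {m1, n2}
  B3 = {n0}
m0 ∈ B0, n0 ∈ B3 → different blocks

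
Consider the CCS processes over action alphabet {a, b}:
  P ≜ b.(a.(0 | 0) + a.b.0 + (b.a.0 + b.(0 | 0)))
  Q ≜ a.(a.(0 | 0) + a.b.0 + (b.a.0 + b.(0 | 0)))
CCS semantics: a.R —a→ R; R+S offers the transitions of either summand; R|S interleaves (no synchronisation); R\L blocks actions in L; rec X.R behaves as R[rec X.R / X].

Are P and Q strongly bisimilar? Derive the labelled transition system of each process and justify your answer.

LTS(P): 6 reachable states
  s0 = b.(a.(0 | 0) + a.b.0 + (b.a.0 + b.(0 | 0))) has moves —b→ s1
  s1 = a.(0 | 0) + a.b.0 + (b.a.0 + b.(0 | 0)) has moves —a→ s2, —a→ s3, —b→ s2, —b→ s4
  s2 = 0 | 0 has moves ∅
  s3 = b.0 has moves —b→ s5
  s4 = a.0 has moves —a→ s5
  s5 = 0 has moves ∅
LTS(Q): 6 reachable states
  t0 = a.(a.(0 | 0) + a.b.0 + (b.a.0 + b.(0 | 0))) has moves —a→ t1
  t1 = a.(0 | 0) + a.b.0 + (b.a.0 + b.(0 | 0)) has moves —a→ t2, —a→ t3, —b→ t2, —b→ t4
  t2 = 0 | 0 has moves ∅
  t3 = b.0 has moves —b→ t5
  t4 = a.0 has moves —a→ t5
  t5 = 0 has moves ∅
Partition-refinement fixed point:
  B0 = {s0}
  B1 = {s1, t1}
  B2 = {s2, s5, t2, t5}
  B3 = {s3, t3}
  B4 = {s4, t4}
  B5 = {t0}
s0 ∈ B0, t0 ∈ B5 → different blocks

NO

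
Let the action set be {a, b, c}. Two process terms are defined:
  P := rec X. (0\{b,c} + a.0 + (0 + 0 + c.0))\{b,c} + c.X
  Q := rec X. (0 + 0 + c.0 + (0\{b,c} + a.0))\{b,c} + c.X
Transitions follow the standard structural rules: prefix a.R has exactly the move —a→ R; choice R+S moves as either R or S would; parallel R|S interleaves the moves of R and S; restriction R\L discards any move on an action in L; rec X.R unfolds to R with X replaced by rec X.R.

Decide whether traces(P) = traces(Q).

YES

LTS(P): 2 reachable states
  m0 = rec X. (0\{b,c} + a.0 + (0 + 0 + c.0))\{b,c} + c.X | =a=> m1, =c=> m0
  m1 = 0\{b,c} | deadlocked
LTS(Q): 2 reachable states
  n0 = rec X. (0 + 0 + c.0 + (0\{b,c} + a.0))\{b,c} + c.X | =a=> n1, =c=> n0
  n1 = 0\{b,c} | deadlocked
Bisimilarity quotient blocks:
  B0 = {m0, n0}
  B1 = {m1, n1}
m0 ∈ B0, n0 ∈ B0 → same block
Bisimilar ⇒ trace-equivalent.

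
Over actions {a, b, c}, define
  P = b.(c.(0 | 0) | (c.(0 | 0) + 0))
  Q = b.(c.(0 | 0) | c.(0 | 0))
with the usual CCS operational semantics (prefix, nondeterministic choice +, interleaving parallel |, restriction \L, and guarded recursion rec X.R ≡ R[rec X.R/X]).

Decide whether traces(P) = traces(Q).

traces(P) = traces(Q)

LTS(P): 5 reachable states
  s0 = b.(c.(0 | 0) | (c.(0 | 0) + 0)) :: ··b··> s1
  s1 = c.(0 | 0) | (c.(0 | 0) + 0) :: ··c··> s2, ··c··> s3
  s2 = 0 | 0 | (c.(0 | 0) + 0) :: ··c··> s4
  s3 = c.(0 | 0) | (0 | 0) :: ··c··> s4
  s4 = 0 | 0 | (0 | 0) :: deadlocked
LTS(Q): 5 reachable states
  t0 = b.(c.(0 | 0) | c.(0 | 0)) :: ··b··> t1
  t1 = c.(0 | 0) | c.(0 | 0) :: ··c··> t2, ··c··> t3
  t2 = 0 | 0 | c.(0 | 0) :: ··c··> t4
  t3 = c.(0 | 0) | (0 | 0) :: ··c··> t4
  t4 = 0 | 0 | (0 | 0) :: deadlocked
Partition-refinement fixed point:
  B0 = {s0, t0}
  B1 = {s1, t1}
  B2 = {s2, s3, t2, t3}
  B3 = {s4, t4}
s0 ∈ B0, t0 ∈ B0 → same block
Bisimilar ⇒ trace-equivalent.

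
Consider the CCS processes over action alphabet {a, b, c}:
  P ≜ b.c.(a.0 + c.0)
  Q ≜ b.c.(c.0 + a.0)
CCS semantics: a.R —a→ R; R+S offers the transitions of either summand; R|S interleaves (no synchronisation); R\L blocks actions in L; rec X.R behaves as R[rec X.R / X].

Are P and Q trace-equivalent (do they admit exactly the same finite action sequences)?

traces(P) = traces(Q)

Reachable graph of P (4 states):
  u0 = b.c.(a.0 + c.0) :: —b→ u1
  u1 = c.(a.0 + c.0) :: —c→ u2
  u2 = a.0 + c.0 :: —a→ u3, —c→ u3
  u3 = 0 :: deadlocked
Reachable graph of Q (4 states):
  v0 = b.c.(c.0 + a.0) :: —b→ v1
  v1 = c.(c.0 + a.0) :: —c→ v2
  v2 = c.0 + a.0 :: —a→ v3, —c→ v3
  v3 = 0 :: deadlocked
Coarsest stable partition (strong bisimilarity classes):
  B0 = {u0, v0}
  B1 = {u1, v1}
  B2 = {u2, v2}
  B3 = {u3, v3}
u0 ∈ B0, v0 ∈ B0 → same block
Bisimilar ⇒ trace-equivalent.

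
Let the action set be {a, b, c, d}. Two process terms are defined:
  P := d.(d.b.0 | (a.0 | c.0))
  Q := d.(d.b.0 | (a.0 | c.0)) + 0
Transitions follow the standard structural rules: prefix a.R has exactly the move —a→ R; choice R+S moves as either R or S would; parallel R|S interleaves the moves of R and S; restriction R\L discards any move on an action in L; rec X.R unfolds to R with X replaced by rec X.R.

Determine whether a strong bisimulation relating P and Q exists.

bisimilar

P's transition system — 13 states:
  m0 = d.(d.b.0 | (a.0 | c.0)) → —d→ m1
  m1 = d.b.0 | (a.0 | c.0) → —a→ m2, —c→ m3, —d→ m4
  m2 = d.b.0 | (0 | c.0) → —c→ m5, —d→ m6
  m3 = d.b.0 | (a.0 | 0) → —a→ m5, —d→ m7
  m4 = b.0 | (a.0 | c.0) → —a→ m6, —b→ m8, —c→ m7
  m5 = d.b.0 | (0 | 0) → —d→ m9
  m6 = b.0 | (0 | c.0) → —b→ m10, —c→ m9
  m7 = b.0 | (a.0 | 0) → —a→ m9, —b→ m11
  m8 = 0 | (a.0 | c.0) → —a→ m10, —c→ m11
  m9 = b.0 | (0 | 0) → —b→ m12
  m10 = 0 | (0 | c.0) → —c→ m12
  m11 = 0 | (a.0 | 0) → —a→ m12
  m12 = 0 | (0 | 0) → deadlocked
Q's transition system — 13 states:
  n0 = d.(d.b.0 | (a.0 | c.0)) + 0 → —d→ n1
  n1 = d.b.0 | (a.0 | c.0) → —a→ n2, —c→ n3, —d→ n4
  n2 = d.b.0 | (0 | c.0) → —c→ n5, —d→ n6
  n3 = d.b.0 | (a.0 | 0) → —a→ n5, —d→ n7
  n4 = b.0 | (a.0 | c.0) → —a→ n6, —b→ n8, —c→ n7
  n5 = d.b.0 | (0 | 0) → —d→ n9
  n6 = b.0 | (0 | c.0) → —b→ n10, —c→ n9
  n7 = b.0 | (a.0 | 0) → —a→ n9, —b→ n11
  n8 = 0 | (a.0 | c.0) → —a→ n10, —c→ n11
  n9 = b.0 | (0 | 0) → —b→ n12
  n10 = 0 | (0 | c.0) → —c→ n12
  n11 = 0 | (a.0 | 0) → —a→ n12
  n12 = 0 | (0 | 0) → deadlocked
Coarsest stable partition (strong bisimilarity classes):
  B0 = {m0, n0}
  B1 = {m1, n1}
  B2 = {m3, n3}
  B3 = {m5, n5}
  B4 = {m9, n9}
  B5 = {m12, n12}
  B6 = {m7, n7}
  B7 = {m11, n11}
  B8 = {m4, n4}
  B9 = {m6, n6}
  B10 = {m10, n10}
  B11 = {m8, n8}
  B12 = {m2, n2}
m0 ∈ B0, n0 ∈ B0 → same block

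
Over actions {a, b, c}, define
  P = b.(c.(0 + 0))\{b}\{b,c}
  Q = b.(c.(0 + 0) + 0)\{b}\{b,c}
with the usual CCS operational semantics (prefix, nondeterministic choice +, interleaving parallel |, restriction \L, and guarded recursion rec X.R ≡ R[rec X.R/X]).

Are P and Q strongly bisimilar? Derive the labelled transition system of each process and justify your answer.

LTS(P): 2 reachable states
  m0 = b.(c.(0 + 0))\{b}\{b,c} | --b--▸ m1
  m1 = (c.(0 + 0))\{b}\{b,c} | ·
LTS(Q): 2 reachable states
  n0 = b.(c.(0 + 0) + 0)\{b}\{b,c} | --b--▸ n1
  n1 = (c.(0 + 0) + 0)\{b}\{b,c} | ·
Partition-refinement fixed point:
  B0 = {m0, n0}
  B1 = {m1, n1}
m0 ∈ B0, n0 ∈ B0 → same block

bisimilar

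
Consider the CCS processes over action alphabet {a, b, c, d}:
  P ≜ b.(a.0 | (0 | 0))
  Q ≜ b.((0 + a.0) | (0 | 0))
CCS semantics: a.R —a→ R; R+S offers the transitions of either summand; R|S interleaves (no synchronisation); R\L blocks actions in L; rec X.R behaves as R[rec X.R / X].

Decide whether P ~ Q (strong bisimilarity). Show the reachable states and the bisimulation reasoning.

bisimilar

LTS(P): 3 reachable states
  p0 = b.(a.0 | (0 | 0)) → -b-> p1
  p1 = a.0 | (0 | 0) → -a-> p2
  p2 = 0 | (0 | 0) → stopped
LTS(Q): 3 reachable states
  q0 = b.((0 + a.0) | (0 | 0)) → -b-> q1
  q1 = (0 + a.0) | (0 | 0) → -a-> q2
  q2 = 0 | (0 | 0) → stopped
Coarsest stable partition (strong bisimilarity classes):
  B0 = {p0, q0}
  B1 = {p1, q1}
  B2 = {p2, q2}
p0 ∈ B0, q0 ∈ B0 → same block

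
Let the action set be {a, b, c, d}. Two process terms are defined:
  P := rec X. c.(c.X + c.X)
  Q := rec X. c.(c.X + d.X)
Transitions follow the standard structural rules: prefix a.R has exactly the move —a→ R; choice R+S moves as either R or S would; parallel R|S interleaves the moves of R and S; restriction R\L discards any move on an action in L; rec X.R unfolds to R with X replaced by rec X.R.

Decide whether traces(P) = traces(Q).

trace-distinct — witness ⟨cd⟩

P's transition system — 2 states:
  s0 = rec X. c.(c.X + c.X) has moves -c-> s1
  s1 = c.(rec X. c.(c.X + c.X)) + c.(rec X. c.(c.X + c.X)) has moves -c-> s0
Q's transition system — 2 states:
  t0 = rec X. c.(c.X + d.X) has moves -c-> t1
  t1 = c.(rec X. c.(c.X + d.X)) + d.(rec X. c.(c.X + d.X)) has moves -c-> t0, -d-> t0
Trace ⟨cd⟩ through Q, begin at {t0}:
  step 1 (c): {t1}
  step 2 (d): {t0}
  Q completes σ.
Trace ⟨cd⟩ through P, begin at {s0}:
  step 1 (c): {s1}
  step 2 (d): ∅  — P cannot continue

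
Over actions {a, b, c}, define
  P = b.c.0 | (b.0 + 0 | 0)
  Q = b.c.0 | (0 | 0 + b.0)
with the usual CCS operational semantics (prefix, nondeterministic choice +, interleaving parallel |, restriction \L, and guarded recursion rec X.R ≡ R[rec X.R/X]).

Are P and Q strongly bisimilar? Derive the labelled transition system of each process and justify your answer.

YES

LTS(P): 6 reachable states
  p0 = b.c.0 | (b.0 + 0 | 0) has moves —b→ p1, —b→ p2
  p1 = b.c.0 | 0 has moves —b→ p3
  p2 = c.0 | (b.0 + 0 | 0) has moves —b→ p3, —c→ p4
  p3 = c.0 | 0 has moves —c→ p5
  p4 = 0 | (b.0 + 0 | 0) has moves —b→ p5
  p5 = 0 | 0 has moves ·
LTS(Q): 6 reachable states
  q0 = b.c.0 | (0 | 0 + b.0) has moves —b→ q1, —b→ q2
  q1 = b.c.0 | 0 has moves —b→ q3
  q2 = c.0 | (0 | 0 + b.0) has moves —b→ q3, —c→ q4
  q3 = c.0 | 0 has moves —c→ q5
  q4 = 0 | (0 | 0 + b.0) has moves —b→ q5
  q5 = 0 | 0 has moves ·
Partition-refinement fixed point:
  B0 = {p0, q0}
  B1 = {p1, q1}
  B2 = {p3, q3}
  B3 = {p5, q5}
  B4 = {p2, q2}
  B5 = {p4, q4}
p0 ∈ B0, q0 ∈ B0 → same block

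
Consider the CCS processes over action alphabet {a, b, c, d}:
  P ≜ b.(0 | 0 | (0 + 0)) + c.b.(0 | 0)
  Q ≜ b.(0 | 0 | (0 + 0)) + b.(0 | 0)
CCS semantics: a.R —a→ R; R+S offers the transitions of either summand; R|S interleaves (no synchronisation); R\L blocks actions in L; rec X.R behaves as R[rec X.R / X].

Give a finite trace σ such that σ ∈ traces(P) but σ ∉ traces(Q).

P's transition system — 4 states:
  m0 = b.(0 | 0 | (0 + 0)) + c.b.(0 | 0) has moves -b-> m1, -c-> m2
  m1 = 0 | 0 | (0 + 0) has moves (no moves)
  m2 = b.(0 | 0) has moves -b-> m3
  m3 = 0 | 0 has moves (no moves)
Q's transition system — 3 states:
  n0 = b.(0 | 0 | (0 + 0)) + b.(0 | 0) has moves -b-> n1, -b-> n2
  n1 = 0 | 0 has moves (no moves)
  n2 = 0 | 0 | (0 + 0) has moves (no moves)
Trace ⟨c⟩ through P, begin at {m0}:
  step 1 (c): {m2}
  — P admits the full trace.
Trace ⟨c⟩ through Q, begin at {n0}:
  step 1 (c): no successor for Q

c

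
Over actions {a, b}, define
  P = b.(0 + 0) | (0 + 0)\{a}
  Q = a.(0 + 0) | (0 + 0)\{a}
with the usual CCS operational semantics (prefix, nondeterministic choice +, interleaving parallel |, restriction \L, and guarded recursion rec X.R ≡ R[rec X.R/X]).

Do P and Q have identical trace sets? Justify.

traces(P) ≠ traces(Q) — witness ⟨b⟩

P's transition system — 2 states:
  p0 = b.(0 + 0) | (0 + 0)\{a} → -b-> p1
  p1 = (0 + 0) | (0 + 0)\{a} → (no moves)
Q's transition system — 2 states:
  q0 = a.(0 + 0) | (0 + 0)\{a} → -a-> q1
  q1 = (0 + 0) | (0 + 0)\{a} → (no moves)
Trace ⟨b⟩ through P, begin at {p0}:
  after b @ step 1: {p1}
  P completes σ.
Trace ⟨b⟩ through Q, begin at {q0}:
  after b @ step 1: ∅ (Q stuck)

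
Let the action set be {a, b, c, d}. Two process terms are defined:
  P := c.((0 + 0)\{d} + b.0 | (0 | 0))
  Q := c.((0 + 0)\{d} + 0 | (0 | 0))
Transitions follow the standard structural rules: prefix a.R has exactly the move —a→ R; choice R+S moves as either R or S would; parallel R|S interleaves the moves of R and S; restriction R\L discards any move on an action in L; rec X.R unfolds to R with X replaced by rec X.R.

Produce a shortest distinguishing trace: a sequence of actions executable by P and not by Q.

LTS(P): 3 reachable states
  s0 = c.((0 + 0)\{d} + b.0 | (0 | 0)) :: ··c··> s1
  s1 = (0 + 0)\{d} + b.0 | (0 | 0) :: ··b··> s2
  s2 = 0 | (0 | 0) :: deadlocked
LTS(Q): 2 reachable states
  t0 = c.((0 + 0)\{d} + 0 | (0 | 0)) :: ··c··> t1
  t1 = (0 + 0)\{d} + 0 | (0 | 0) :: deadlocked
Executing cb from P (initial set {s0}):
  step 1 (c): {s1}
  step 2 (b): {s2}
  — P admits the full trace.
Executing cb from Q (initial set {t0}):
  step 1 (c): {t1}
  step 2 (b): ∅  — Q cannot continue

cb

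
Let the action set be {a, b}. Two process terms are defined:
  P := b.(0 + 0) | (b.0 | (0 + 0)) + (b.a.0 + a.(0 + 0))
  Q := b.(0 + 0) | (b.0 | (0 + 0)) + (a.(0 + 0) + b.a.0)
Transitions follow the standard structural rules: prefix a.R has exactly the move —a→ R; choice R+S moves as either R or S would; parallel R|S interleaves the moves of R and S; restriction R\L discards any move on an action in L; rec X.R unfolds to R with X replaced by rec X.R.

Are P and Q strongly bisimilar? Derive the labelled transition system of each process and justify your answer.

Reachable graph of P (7 states):
  s0 = b.(0 + 0) | (b.0 | (0 + 0)) + (b.a.0 + a.(0 + 0)) | —a→ s1, —b→ s2, —b→ s3, —b→ s4
  s1 = 0 + 0 | deadlocked
  s2 = (0 + 0) | (b.0 | (0 + 0)) | —b→ s5
  s3 = a.0 | —a→ s6
  s4 = b.(0 + 0) | (0 | (0 + 0)) | —b→ s5
  s5 = (0 + 0) | (0 | (0 + 0)) | deadlocked
  s6 = 0 | deadlocked
Reachable graph of Q (7 states):
  t0 = b.(0 + 0) | (b.0 | (0 + 0)) + (a.(0 + 0) + b.a.0) | —a→ t1, —b→ t2, —b→ t3, —b→ t4
  t1 = 0 + 0 | deadlocked
  t2 = (0 + 0) | (b.0 | (0 + 0)) | —b→ t5
  t3 = a.0 | —a→ t6
  t4 = b.(0 + 0) | (0 | (0 + 0)) | —b→ t5
  t5 = (0 + 0) | (0 | (0 + 0)) | deadlocked
  t6 = 0 | deadlocked
Coarsest stable partition (strong bisimilarity classes):
  B0 = {s0, t0}
  B1 = {s2, s4, t2, t4}
  B2 = {s1, s5, s6, t1, t5, t6}
  B3 = {s3, t3}
s0 ∈ B0, t0 ∈ B0 → same block

bisimilar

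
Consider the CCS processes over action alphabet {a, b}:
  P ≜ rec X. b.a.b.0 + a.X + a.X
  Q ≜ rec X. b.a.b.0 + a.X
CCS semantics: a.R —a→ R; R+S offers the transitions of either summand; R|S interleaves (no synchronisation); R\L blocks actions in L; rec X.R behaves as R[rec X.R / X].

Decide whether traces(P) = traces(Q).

LTS(P): 4 reachable states
  m0 = rec X. b.a.b.0 + a.X + a.X → =a=> m0, =b=> m1
  m1 = a.b.0 → =a=> m2
  m2 = b.0 → =b=> m3
  m3 = 0 → deadlocked
LTS(Q): 4 reachable states
  n0 = rec X. b.a.b.0 + a.X → =a=> n0, =b=> n1
  n1 = a.b.0 → =a=> n2
  n2 = b.0 → =b=> n3
  n3 = 0 → deadlocked
Partition-refinement fixed point:
  B0 = {m0, n0}
  B1 = {m1, n1}
  B2 = {m2, n2}
  B3 = {m3, n3}
m0 ∈ B0, n0 ∈ B0 → same block
Bisimilar ⇒ trace-equivalent.

traces(P) = traces(Q)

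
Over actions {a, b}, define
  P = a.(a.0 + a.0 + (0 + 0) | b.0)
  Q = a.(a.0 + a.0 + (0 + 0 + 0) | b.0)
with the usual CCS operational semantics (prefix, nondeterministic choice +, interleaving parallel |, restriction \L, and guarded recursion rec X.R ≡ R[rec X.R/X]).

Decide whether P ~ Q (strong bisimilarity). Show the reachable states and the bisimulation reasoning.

YES

P's transition system — 4 states:
  s0 = a.(a.0 + a.0 + (0 + 0) | b.0) :: =a=> s1
  s1 = a.0 + a.0 + (0 + 0) | b.0 :: =a=> s2, =b=> s3
  s2 = 0 :: ·
  s3 = (0 + 0) | 0 :: ·
Q's transition system — 4 states:
  t0 = a.(a.0 + a.0 + (0 + 0 + 0) | b.0) :: =a=> t1
  t1 = a.0 + a.0 + (0 + 0 + 0) | b.0 :: =a=> t2, =b=> t3
  t2 = 0 :: ·
  t3 = (0 + 0 + 0) | 0 :: ·
Coarsest stable partition (strong bisimilarity classes):
  B0 = {s0, t0}
  B1 = {s1, t1}
  B2 = {s2, s3, t2, t3}
s0 ∈ B0, t0 ∈ B0 → same block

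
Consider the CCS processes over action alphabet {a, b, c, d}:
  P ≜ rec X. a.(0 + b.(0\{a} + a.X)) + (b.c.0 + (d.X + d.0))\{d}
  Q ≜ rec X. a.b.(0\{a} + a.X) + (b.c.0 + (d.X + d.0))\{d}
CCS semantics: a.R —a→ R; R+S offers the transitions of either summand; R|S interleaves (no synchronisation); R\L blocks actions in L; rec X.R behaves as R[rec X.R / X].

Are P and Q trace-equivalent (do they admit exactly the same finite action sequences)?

Reachable graph of P (5 states):
  p0 = rec X. a.(0 + b.(0\{a} + a.X)) + (b.c.0 + (d.X + d.0))\{d} | -a-> p1, -b-> p2
  p1 = 0 + b.(0\{a} + a.(rec X. a.(0 + b.(0\{a} + a.X)) + (b.c.0 + (d.X + d.0))\{d})) | -b-> p3
  p2 = (c.0)\{d} | -c-> p4
  p3 = 0\{a} + a.(rec X. a.(0 + b.(0\{a} + a.X)) + (b.c.0 + (d.X + d.0))\{d}) | -a-> p0
  p4 = 0\{d} | ∅
Reachable graph of Q (5 states):
  q0 = rec X. a.b.(0\{a} + a.X) + (b.c.0 + (d.X + d.0))\{d} | -a-> q1, -b-> q2
  q1 = b.(0\{a} + a.(rec X. a.b.(0\{a} + a.X) + (b.c.0 + (d.X + d.0))\{d})) | -b-> q3
  q2 = (c.0)\{d} | -c-> q4
  q3 = 0\{a} + a.(rec X. a.b.(0\{a} + a.X) + (b.c.0 + (d.X + d.0))\{d}) | -a-> q0
  q4 = 0\{d} | ∅
Coarsest stable partition (strong bisimilarity classes):
  B0 = {p0, q0}
  B1 = {p1, q1}
  B2 = {p3, q3}
  B3 = {p2, q2}
  B4 = {p4, q4}
p0 ∈ B0, q0 ∈ B0 → same block
Bisimilar ⇒ trace-equivalent.

trace-equivalent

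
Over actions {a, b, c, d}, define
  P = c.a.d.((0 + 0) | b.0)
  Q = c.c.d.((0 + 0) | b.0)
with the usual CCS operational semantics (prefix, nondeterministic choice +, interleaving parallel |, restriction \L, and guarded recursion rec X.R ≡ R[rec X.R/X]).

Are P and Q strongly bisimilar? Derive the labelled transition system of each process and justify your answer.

P's transition system — 5 states:
  s0 = c.a.d.((0 + 0) | b.0) ⊢ ··c··> s1
  s1 = a.d.((0 + 0) | b.0) ⊢ ··a··> s2
  s2 = d.((0 + 0) | b.0) ⊢ ··d··> s3
  s3 = (0 + 0) | b.0 ⊢ ··b··> s4
  s4 = (0 + 0) | 0 ⊢ (no moves)
Q's transition system — 5 states:
  t0 = c.c.d.((0 + 0) | b.0) ⊢ ··c··> t1
  t1 = c.d.((0 + 0) | b.0) ⊢ ··c··> t2
  t2 = d.((0 + 0) | b.0) ⊢ ··d··> t3
  t3 = (0 + 0) | b.0 ⊢ ··b··> t4
  t4 = (0 + 0) | 0 ⊢ (no moves)
Partition-refinement fixed point:
  B0 = {s0}
  B1 = {s1}
  B2 = {s2, t2}
  B3 = {s3, t3}
  B4 = {s4, t4}
  B5 = {t0}
  B6 = {t1}
s0 ∈ B0, t0 ∈ B5 → different blocks

P ≁ Q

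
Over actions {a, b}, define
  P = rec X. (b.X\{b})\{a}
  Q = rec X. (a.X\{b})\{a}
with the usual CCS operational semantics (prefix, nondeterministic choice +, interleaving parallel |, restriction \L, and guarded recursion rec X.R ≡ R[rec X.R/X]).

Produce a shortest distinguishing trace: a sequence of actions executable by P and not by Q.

b

LTS(P): 2 reachable states
  s0 = rec X. (b.X\{b})\{a} :: —b→ s1
  s1 = (rec X. (b.X\{b})\{a})\{b}\{a} :: stopped
LTS(Q): 1 reachable states
  t0 = rec X. (a.X\{b})\{a} :: stopped
Executing b from P (initial set {s0}):
  step 1 (b): {s1}
  — P admits the full trace.
Executing b from Q (initial set {t0}):
  step 1 (b): ∅  — Q cannot continue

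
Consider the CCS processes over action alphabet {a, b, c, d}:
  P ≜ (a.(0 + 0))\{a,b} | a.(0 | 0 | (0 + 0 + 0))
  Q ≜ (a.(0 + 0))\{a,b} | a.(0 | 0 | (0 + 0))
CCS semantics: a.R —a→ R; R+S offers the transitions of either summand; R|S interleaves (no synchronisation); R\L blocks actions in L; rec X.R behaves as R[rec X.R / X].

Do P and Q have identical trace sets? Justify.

traces(P) = traces(Q)

P's transition system — 2 states:
  p0 = (a.(0 + 0))\{a,b} | a.(0 | 0 | (0 + 0 + 0)) → --a--▸ p1
  p1 = (a.(0 + 0))\{a,b} | (0 | 0 | (0 + 0 + 0)) → deadlocked
Q's transition system — 2 states:
  q0 = (a.(0 + 0))\{a,b} | a.(0 | 0 | (0 + 0)) → --a--▸ q1
  q1 = (a.(0 + 0))\{a,b} | (0 | 0 | (0 + 0)) → deadlocked
Coarsest stable partition (strong bisimilarity classes):
  B0 = {p0, q0}
  B1 = {p1, q1}
p0 ∈ B0, q0 ∈ B0 → same block
Bisimilar ⇒ trace-equivalent.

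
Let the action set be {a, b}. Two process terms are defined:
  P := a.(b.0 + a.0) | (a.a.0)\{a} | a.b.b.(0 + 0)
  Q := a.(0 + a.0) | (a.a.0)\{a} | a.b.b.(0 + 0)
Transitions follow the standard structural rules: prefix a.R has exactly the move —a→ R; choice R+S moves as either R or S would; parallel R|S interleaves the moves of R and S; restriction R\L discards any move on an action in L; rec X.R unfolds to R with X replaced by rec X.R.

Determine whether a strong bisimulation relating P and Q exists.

not bisimilar

LTS(P): 12 reachable states
  p0 = a.(b.0 + a.0) | (a.a.0)\{a} | a.b.b.(0 + 0) :: --a--▸ p1, --a--▸ p2
  p1 = (b.0 + a.0) | (a.a.0)\{a} | a.b.b.(0 + 0) :: --a--▸ p3, --a--▸ p4, --b--▸ p4
  p2 = a.(b.0 + a.0) | (a.a.0)\{a} | b.b.(0 + 0) :: --a--▸ p3, --b--▸ p5
  p3 = (b.0 + a.0) | (a.a.0)\{a} | b.b.(0 + 0) :: --a--▸ p6, --b--▸ p6, --b--▸ p7
  p4 = 0 | (a.a.0)\{a} | a.b.b.(0 + 0) :: --a--▸ p6
  p5 = a.(b.0 + a.0) | (a.a.0)\{a} | b.(0 + 0) :: --a--▸ p7, --b--▸ p8
  p6 = 0 | (a.a.0)\{a} | b.b.(0 + 0) :: --b--▸ p9
  p7 = (b.0 + a.0) | (a.a.0)\{a} | b.(0 + 0) :: --a--▸ p9, --b--▸ p10, --b--▸ p9
  p8 = a.(b.0 + a.0) | (a.a.0)\{a} | (0 + 0) :: --a--▸ p10
  p9 = 0 | (a.a.0)\{a} | b.(0 + 0) :: --b--▸ p11
  p10 = (b.0 + a.0) | (a.a.0)\{a} | (0 + 0) :: --a--▸ p11, --b--▸ p11
  p11 = 0 | (a.a.0)\{a} | (0 + 0) :: stopped
LTS(Q): 12 reachable states
  q0 = a.(0 + a.0) | (a.a.0)\{a} | a.b.b.(0 + 0) :: --a--▸ q1, --a--▸ q2
  q1 = (0 + a.0) | (a.a.0)\{a} | a.b.b.(0 + 0) :: --a--▸ q3, --a--▸ q4
  q2 = a.(0 + a.0) | (a.a.0)\{a} | b.b.(0 + 0) :: --a--▸ q3, --b--▸ q5
  q3 = (0 + a.0) | (a.a.0)\{a} | b.b.(0 + 0) :: --a--▸ q6, --b--▸ q7
  q4 = 0 | (a.a.0)\{a} | a.b.b.(0 + 0) :: --a--▸ q6
  q5 = a.(0 + a.0) | (a.a.0)\{a} | b.(0 + 0) :: --a--▸ q7, --b--▸ q8
  q6 = 0 | (a.a.0)\{a} | b.b.(0 + 0) :: --b--▸ q9
  q7 = (0 + a.0) | (a.a.0)\{a} | b.(0 + 0) :: --a--▸ q9, --b--▸ q10
  q8 = a.(0 + a.0) | (a.a.0)\{a} | (0 + 0) :: --a--▸ q10
  q9 = 0 | (a.a.0)\{a} | b.(0 + 0) :: --b--▸ q11
  q10 = (0 + a.0) | (a.a.0)\{a} | (0 + 0) :: --a--▸ q11
  q11 = 0 | (a.a.0)\{a} | (0 + 0) :: stopped
Partition-refinement fixed point:
  B0 = {p0}
  B1 = {p1}
  B2 = {p4, q4}
  B3 = {p6, q6}
  B4 = {p9, q9}
  B5 = {p11, q11}
  B6 = {p3}
  B7 = {p7}
  B8 = {p10}
  B9 = {p2}
  B10 = {p5}
  B11 = {p8}
  B12 = {q0}
  B13 = {q2}
  B14 = {q3}
  B15 = {q7}
  B16 = {q10}
  B17 = {q5}
  B18 = {q8}
  B19 = {q1}
p0 ∈ B0, q0 ∈ B12 → different blocks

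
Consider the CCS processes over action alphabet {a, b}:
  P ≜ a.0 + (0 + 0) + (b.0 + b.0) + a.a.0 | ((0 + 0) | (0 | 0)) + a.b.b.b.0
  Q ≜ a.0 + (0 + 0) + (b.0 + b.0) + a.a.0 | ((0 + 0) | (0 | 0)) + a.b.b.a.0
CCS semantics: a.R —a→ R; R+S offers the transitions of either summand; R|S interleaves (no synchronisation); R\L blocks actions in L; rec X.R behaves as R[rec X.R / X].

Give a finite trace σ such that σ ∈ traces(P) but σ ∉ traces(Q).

abbb

Reachable graph of P (7 states):
  u0 = a.0 + (0 + 0) + (b.0 + b.0) + a.a.0 | ((0 + 0) | (0 | 0)) + a.b.b.b.0 | ··a··> u1, ··a··> u2, ··a··> u3, ··b··> u1
  u1 = 0 | deadlocked
  u2 = a.0 | ((0 + 0) | (0 | 0)) | ··a··> u4
  u3 = b.b.b.0 | ··b··> u5
  u4 = 0 | ((0 + 0) | (0 | 0)) | deadlocked
  u5 = b.b.0 | ··b··> u6
  u6 = b.0 | ··b··> u1
Reachable graph of Q (7 states):
  v0 = a.0 + (0 + 0) + (b.0 + b.0) + a.a.0 | ((0 + 0) | (0 | 0)) + a.b.b.a.0 | ··a··> v1, ··a··> v2, ··a··> v3, ··b··> v1
  v1 = 0 | deadlocked
  v2 = a.0 | ((0 + 0) | (0 | 0)) | ··a··> v4
  v3 = b.b.a.0 | ··b··> v5
  v4 = 0 | ((0 + 0) | (0 | 0)) | deadlocked
  v5 = b.a.0 | ··b··> v6
  v6 = a.0 | ··a··> v1
Run σ = ⟨abbb⟩ on P: start {u0}
  [1] a ⇒ {u1, u2, u3}
  [2] b ⇒ {u5}
  [3] b ⇒ {u6}
  [4] b ⇒ {u1}
  P completes σ.
Run σ = ⟨abbb⟩ on Q: start {v0}
  [1] a ⇒ {v1, v2, v3}
  [2] b ⇒ {v5}
  [3] b ⇒ {v6}
  [4] b ⇒ ∅  — Q cannot continue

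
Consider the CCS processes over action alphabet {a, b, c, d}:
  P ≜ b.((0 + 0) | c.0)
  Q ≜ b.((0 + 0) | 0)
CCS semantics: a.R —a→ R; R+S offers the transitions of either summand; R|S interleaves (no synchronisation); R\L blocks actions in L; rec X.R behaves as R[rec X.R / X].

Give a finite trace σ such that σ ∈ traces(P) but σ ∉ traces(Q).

bc

Reachable graph of P (3 states):
  p0 = b.((0 + 0) | c.0) has moves ··b··> p1
  p1 = (0 + 0) | c.0 has moves ··c··> p2
  p2 = (0 + 0) | 0 has moves ·
Reachable graph of Q (2 states):
  q0 = b.((0 + 0) | 0) has moves ··b··> q1
  q1 = (0 + 0) | 0 has moves ·
Executing bc from P (initial set {p0}):
  [1] b ⇒ {p1}
  [2] c ⇒ {p2}
  — P admits the full trace.
Executing bc from Q (initial set {q0}):
  [1] b ⇒ {q1}
  [2] c ⇒ ∅  — Q cannot continue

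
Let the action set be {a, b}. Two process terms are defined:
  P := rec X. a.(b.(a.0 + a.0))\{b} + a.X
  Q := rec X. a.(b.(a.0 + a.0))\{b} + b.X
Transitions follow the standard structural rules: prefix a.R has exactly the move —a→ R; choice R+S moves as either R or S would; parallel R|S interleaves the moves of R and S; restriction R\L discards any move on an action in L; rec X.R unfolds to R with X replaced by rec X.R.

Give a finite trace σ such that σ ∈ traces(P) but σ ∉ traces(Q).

P's transition system — 2 states:
  s0 = rec X. a.(b.(a.0 + a.0))\{b} + a.X ⊢ -a-> s0, -a-> s1
  s1 = (b.(a.0 + a.0))\{b} ⊢ deadlocked
Q's transition system — 2 states:
  t0 = rec X. a.(b.(a.0 + a.0))\{b} + b.X ⊢ -a-> t1, -b-> t0
  t1 = (b.(a.0 + a.0))\{b} ⊢ deadlocked
Run σ = ⟨aa⟩ on P: start {s0}
  [1] a ⇒ {s0, s1}
  [2] a ⇒ {s0, s1}
  ✓ P
Run σ = ⟨aa⟩ on Q: start {t0}
  [1] a ⇒ {t1}
  [2] a ⇒ ∅ (Q stuck)

aa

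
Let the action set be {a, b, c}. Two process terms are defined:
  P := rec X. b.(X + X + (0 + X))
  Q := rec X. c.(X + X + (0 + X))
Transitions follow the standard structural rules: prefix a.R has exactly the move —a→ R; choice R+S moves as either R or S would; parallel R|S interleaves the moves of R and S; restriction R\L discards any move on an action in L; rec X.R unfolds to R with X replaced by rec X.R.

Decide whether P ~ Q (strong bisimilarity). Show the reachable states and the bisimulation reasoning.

LTS(P): 2 reachable states
  p0 = rec X. b.(X + X + (0 + X)) ⊢ =b=> p1
  p1 = (rec X. b.(X + X + (0 + X))) + (rec X. b.(X + X + (0 + X))) + (0 + (rec X. b.(X + X + (0 + X)))) ⊢ =b=> p1
LTS(Q): 2 reachable states
  q0 = rec X. c.(X + X + (0 + X)) ⊢ =c=> q1
  q1 = (rec X. c.(X + X + (0 + X))) + (rec X. c.(X + X + (0 + X))) + (0 + (rec X. c.(X + X + (0 + X)))) ⊢ =c=> q1
Coarsest stable partition (strong bisimilarity classes):
  B0 = {p0, p1}
  B1 = {q0, q1}
p0 ∈ B0, q0 ∈ B1 → different blocks

P ≁ Q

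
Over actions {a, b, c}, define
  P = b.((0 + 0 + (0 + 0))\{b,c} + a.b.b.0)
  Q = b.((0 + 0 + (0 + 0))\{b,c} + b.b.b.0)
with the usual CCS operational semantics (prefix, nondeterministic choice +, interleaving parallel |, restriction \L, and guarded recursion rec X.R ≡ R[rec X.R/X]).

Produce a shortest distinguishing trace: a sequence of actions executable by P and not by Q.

ba

P's transition system — 5 states:
  s0 = b.((0 + 0 + (0 + 0))\{b,c} + a.b.b.0) ⊢ --b--▸ s1
  s1 = (0 + 0 + (0 + 0))\{b,c} + a.b.b.0 ⊢ --a--▸ s2
  s2 = b.b.0 ⊢ --b--▸ s3
  s3 = b.0 ⊢ --b--▸ s4
  s4 = 0 ⊢ stopped
Q's transition system — 5 states:
  t0 = b.((0 + 0 + (0 + 0))\{b,c} + b.b.b.0) ⊢ --b--▸ t1
  t1 = (0 + 0 + (0 + 0))\{b,c} + b.b.b.0 ⊢ --b--▸ t2
  t2 = b.b.0 ⊢ --b--▸ t3
  t3 = b.0 ⊢ --b--▸ t4
  t4 = 0 ⊢ stopped
Trace ⟨ba⟩ through P, begin at {s0}:
  step 1 (b): {s1}
  step 2 (a): {s2}
  ✓ P
Trace ⟨ba⟩ through Q, begin at {t0}:
  step 1 (b): {t1}
  step 2 (a): ∅ (Q stuck)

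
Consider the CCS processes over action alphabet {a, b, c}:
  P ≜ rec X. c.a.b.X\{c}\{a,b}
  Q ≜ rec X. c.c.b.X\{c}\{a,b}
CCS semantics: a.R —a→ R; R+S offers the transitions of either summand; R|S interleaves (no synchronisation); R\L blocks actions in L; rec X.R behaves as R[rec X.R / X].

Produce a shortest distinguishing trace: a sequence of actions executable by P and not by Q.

Reachable graph of P (4 states):
  s0 = rec X. c.a.b.X\{c}\{a,b} → —c→ s1
  s1 = a.b.(rec X. c.a.b.X\{c}\{a,b})\{c}\{a,b} → —a→ s2
  s2 = b.(rec X. c.a.b.X\{c}\{a,b})\{c}\{a,b} → —b→ s3
  s3 = (rec X. c.a.b.X\{c}\{a,b})\{c}\{a,b} → deadlocked
Reachable graph of Q (4 states):
  t0 = rec X. c.c.b.X\{c}\{a,b} → —c→ t1
  t1 = c.b.(rec X. c.c.b.X\{c}\{a,b})\{c}\{a,b} → —c→ t2
  t2 = b.(rec X. c.c.b.X\{c}\{a,b})\{c}\{a,b} → —b→ t3
  t3 = (rec X. c.c.b.X\{c}\{a,b})\{c}\{a,b} → deadlocked
Run σ = ⟨ca⟩ on P: start {s0}
  step 1 (c): {s1}
  step 2 (a): {s2}
  ✓ P
Run σ = ⟨ca⟩ on Q: start {t0}
  step 1 (c): {t1}
  step 2 (a): no successor for Q

ca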